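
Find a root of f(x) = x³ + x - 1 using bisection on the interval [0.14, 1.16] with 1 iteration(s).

f(x) = x³ + x - 1
Initial interval: [0.14, 1.16]

Iteration 1:
  c_1 = (0.140000 + 1.160000)/2 = 0.650000
  f(c_1) = f(0.650000) = -0.075375
  f(a) × f(c) ≥ 0, new interval: [0.650000, 1.160000]

After 1 iteration(s), the approximation is c_1 = 0.650000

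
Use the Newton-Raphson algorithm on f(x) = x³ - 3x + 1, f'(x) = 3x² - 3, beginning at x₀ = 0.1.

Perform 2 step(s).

f(x) = x³ - 3x + 1
f'(x) = 3x² - 3
x₀ = 0.1

Newton-Raphson formula: x_{n+1} = x_n - f(x_n)/f'(x_n)

Iteration 1:
  f(0.100000) = 0.701000
  f'(0.100000) = -2.970000
  x_1 = 0.100000 - 0.701000/(-2.970000) = 0.336027
Iteration 2:
  f(0.336027) = 0.029861
  f'(0.336027) = -2.661258
  x_2 = 0.336027 - 0.029861/(-2.661258) = 0.347248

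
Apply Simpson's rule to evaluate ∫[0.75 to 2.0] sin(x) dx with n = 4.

f(x) = sin(x)
a = 0.75, b = 2.0, n = 4
h = (b - a)/n = 0.312500

Simpson's rule: (h/3)[f(x₀) + 4f(x₁) + 2f(x₂) + ... + f(xₙ)]

x_0 = 0.7500, f(x_0) = 0.681639, coefficient = 1
x_1 = 1.0625, f(x_1) = 0.873575, coefficient = 4
x_2 = 1.3750, f(x_2) = 0.980893, coefficient = 2
x_3 = 1.6875, f(x_3) = 0.993198, coefficient = 4
x_4 = 2.0000, f(x_4) = 0.909297, coefficient = 1

I ≈ (0.312500/3) × 11.019813 = 1.147897
Exact value: 1.147836
Error: 0.000062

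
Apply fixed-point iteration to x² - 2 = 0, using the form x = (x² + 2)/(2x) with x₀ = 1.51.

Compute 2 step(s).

Equation: x² - 2 = 0
Fixed-point form: x = (x² + 2)/(2x)
x₀ = 1.51

x_1 = g(1.510000) = 1.417252
x_2 = g(1.417252) = 1.414217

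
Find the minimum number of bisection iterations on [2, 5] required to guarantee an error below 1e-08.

We need (b-a)/2^n ≤ 1e-08
(5 - 2)/2^n ≤ 1e-08
3/2^n ≤ 1e-08
2^n ≥ 300000000
n ≥ log₂(300000000) = 28.16
n ≥ 29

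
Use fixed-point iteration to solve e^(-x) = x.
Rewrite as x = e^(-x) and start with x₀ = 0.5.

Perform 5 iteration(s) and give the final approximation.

Equation: e^(-x) = x
Fixed-point form: x = e^(-x)
x₀ = 0.5

x_1 = g(0.500000) = 0.606531
x_2 = g(0.606531) = 0.545239
x_3 = g(0.545239) = 0.579703
x_4 = g(0.579703) = 0.560065
x_5 = g(0.560065) = 0.571172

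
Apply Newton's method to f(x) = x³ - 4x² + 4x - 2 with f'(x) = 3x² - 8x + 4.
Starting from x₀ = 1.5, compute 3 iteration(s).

f(x) = x³ - 4x² + 4x - 2
f'(x) = 3x² - 8x + 4
x₀ = 1.5

Newton-Raphson formula: x_{n+1} = x_n - f(x_n)/f'(x_n)

Iteration 1:
  f(1.500000) = -1.625000
  f'(1.500000) = -1.250000
  x_1 = 1.500000 - (-1.625000)/(-1.250000) = 0.200000
Iteration 2:
  f(0.200000) = -1.352000
  f'(0.200000) = 2.520000
  x_2 = 0.200000 - (-1.352000)/2.520000 = 0.736508
Iteration 3:
  f(0.736508) = -0.824230
  f'(0.736508) = -0.264732
  x_3 = 0.736508 - (-0.824230)/(-0.264732) = -2.376946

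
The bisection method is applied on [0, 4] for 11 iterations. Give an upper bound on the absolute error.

Bisection error bound: |error| ≤ (b-a)/2^n
|error| ≤ (4 - 0)/2^11 = 4/2^11
|error| ≤ 0.0019531250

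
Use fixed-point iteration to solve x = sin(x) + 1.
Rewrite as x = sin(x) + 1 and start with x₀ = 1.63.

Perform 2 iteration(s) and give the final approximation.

Equation: x = sin(x) + 1
Fixed-point form: x = sin(x) + 1
x₀ = 1.63

x_1 = g(1.630000) = 1.998248
x_2 = g(1.998248) = 1.910025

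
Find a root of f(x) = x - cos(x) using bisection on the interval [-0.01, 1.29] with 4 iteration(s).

f(x) = x - cos(x)
Initial interval: [-0.01, 1.29]

Iteration 1:
  c_1 = (-0.010000 + 1.290000)/2 = 0.640000
  f(c_1) = f(0.640000) = -0.162096
  f(a) × f(c) ≥ 0, new interval: [0.640000, 1.290000]
Iteration 2:
  c_2 = (0.640000 + 1.290000)/2 = 0.965000
  f(c_2) = f(0.965000) = 0.395583
  f(a) × f(c) < 0, new interval: [0.640000, 0.965000]
Iteration 3:
  c_3 = (0.640000 + 0.965000)/2 = 0.802500
  f(c_3) = f(0.802500) = 0.107589
  f(a) × f(c) < 0, new interval: [0.640000, 0.802500]
Iteration 4:
  c_4 = (0.640000 + 0.802500)/2 = 0.721250
  f(c_4) = f(0.721250) = -0.029731
  f(a) × f(c) ≥ 0, new interval: [0.721250, 0.802500]

After 4 iteration(s), the approximation is c_4 = 0.721250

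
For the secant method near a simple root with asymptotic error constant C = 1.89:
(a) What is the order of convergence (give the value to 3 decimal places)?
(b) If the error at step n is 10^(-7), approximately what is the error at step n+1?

(a) Secant method has superlinear convergence with order φ = (1+√5)/2 ≈ 1.618.
    This means |e_{n+1}| ≈ C|e_n|^1.618.

(b) With |e_n| = 10^(-7) and C = 1.89:
    |e_{n+1}| ≈ 1.89 × (10^(-7))^1.618 = 1.89 × 10^(-11.33)

(a) ≈ 1.618 (golden ratio); (b) |e_{n+1}| ≈ 8.917e-12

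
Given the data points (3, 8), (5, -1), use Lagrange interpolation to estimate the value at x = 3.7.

Lagrange interpolation formula:
P(x) = Σ yᵢ × Lᵢ(x)
where Lᵢ(x) = Π_{j≠i} (x - xⱼ)/(xᵢ - xⱼ)

L_0(3.7) = (3.7 - 5)/(3 - 5) = 0.650000
L_1(3.7) = (3.7 - 3)/(5 - 3) = 0.350000

P(3.7) = 8×L_0(3.7) + (-1)×L_1(3.7)
P(3.7) = 4.850000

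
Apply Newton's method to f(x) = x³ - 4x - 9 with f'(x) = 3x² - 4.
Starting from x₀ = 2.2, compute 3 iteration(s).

f(x) = x³ - 4x - 9
f'(x) = 3x² - 4
x₀ = 2.2

Newton-Raphson formula: x_{n+1} = x_n - f(x_n)/f'(x_n)

Iteration 1:
  f(2.200000) = -7.152000
  f'(2.200000) = 10.520000
  x_1 = 2.200000 - (-7.152000)/10.520000 = 2.879848
Iteration 2:
  f(2.879848) = 3.364696
  f'(2.879848) = 20.880572
  x_2 = 2.879848 - 3.364696/20.880572 = 2.718708
Iteration 3:
  f(2.718708) = 0.220151
  f'(2.718708) = 18.174118
  x_3 = 2.718708 - 0.220151/18.174118 = 2.706594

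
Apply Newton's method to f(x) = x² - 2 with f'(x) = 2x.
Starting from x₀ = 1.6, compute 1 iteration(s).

f(x) = x² - 2
f'(x) = 2x
x₀ = 1.6

Newton-Raphson formula: x_{n+1} = x_n - f(x_n)/f'(x_n)

Iteration 1:
  f(1.600000) = 0.560000
  f'(1.600000) = 3.200000
  x_1 = 1.600000 - 0.560000/3.200000 = 1.425000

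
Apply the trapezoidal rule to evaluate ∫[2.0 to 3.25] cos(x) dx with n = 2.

f(x) = cos(x)
a = 2.0, b = 3.25, n = 2
h = (b - a)/n = 0.625000

Trapezoidal rule: (h/2)[f(x₀) + 2f(x₁) + 2f(x₂) + ... + f(xₙ)]

x_0 = 2.0000, f(x_0) = -0.416147, coefficient = 1
x_1 = 2.6250, f(x_1) = -0.869507, coefficient = 2
x_2 = 3.2500, f(x_2) = -0.994130, coefficient = 1

I ≈ (0.625000/2) × -3.149291 = -0.984153
Exact value: -1.017493
Error: 0.033339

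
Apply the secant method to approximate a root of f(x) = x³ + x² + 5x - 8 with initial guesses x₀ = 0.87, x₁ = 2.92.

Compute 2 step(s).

f(x) = x³ + x² + 5x - 8
x₀ = 0.87, x₁ = 2.92

Secant formula: x_{n+1} = x_n - f(x_n)(x_n - x_{n-1})/(f(x_n) - f(x_{n-1}))

Iteration 1:
  f(0.870000) = -2.234597
  f(2.920000) = 40.023488
  x_2 = 2.920000 - 40.023488×(2.920000 - 0.870000)/(40.023488 - (-2.234597))
       = 0.978403
Iteration 2:
  f(2.920000) = 40.023488
  f(0.978403) = -1.214110
  x_3 = 0.978403 - (-1.214110)×(0.978403 - 2.920000)/(-1.214110 - 40.023488)
       = 1.035568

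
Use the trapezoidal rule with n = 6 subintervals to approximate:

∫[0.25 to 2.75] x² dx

f(x) = x²
a = 0.25, b = 2.75, n = 6
h = (b - a)/n = 0.416667

Trapezoidal rule: (h/2)[f(x₀) + 2f(x₁) + 2f(x₂) + ... + f(xₙ)]

x_0 = 0.2500, f(x_0) = 0.062500, coefficient = 1
x_1 = 0.6667, f(x_1) = 0.444444, coefficient = 2
x_2 = 1.0833, f(x_2) = 1.173611, coefficient = 2
x_3 = 1.5000, f(x_3) = 2.250000, coefficient = 2
x_4 = 1.9167, f(x_4) = 3.673611, coefficient = 2
x_5 = 2.3333, f(x_5) = 5.444444, coefficient = 2
x_6 = 2.7500, f(x_6) = 7.562500, coefficient = 1

I ≈ (0.416667/2) × 33.597222 = 6.999421
Exact value: 6.927083
Error: 0.072338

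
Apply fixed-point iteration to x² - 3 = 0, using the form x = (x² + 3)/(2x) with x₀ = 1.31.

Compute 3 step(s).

Equation: x² - 3 = 0
Fixed-point form: x = (x² + 3)/(2x)
x₀ = 1.31

x_1 = g(1.310000) = 1.800038
x_2 = g(1.800038) = 1.733335
x_3 = g(1.733335) = 1.732051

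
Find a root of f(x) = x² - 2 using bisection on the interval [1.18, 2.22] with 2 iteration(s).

f(x) = x² - 2
Initial interval: [1.18, 2.22]

Iteration 1:
  c_1 = (1.180000 + 2.220000)/2 = 1.700000
  f(c_1) = f(1.700000) = 0.890000
  f(a) × f(c) < 0, new interval: [1.180000, 1.700000]
Iteration 2:
  c_2 = (1.180000 + 1.700000)/2 = 1.440000
  f(c_2) = f(1.440000) = 0.073600
  f(a) × f(c) < 0, new interval: [1.180000, 1.440000]

After 2 iteration(s), the approximation is c_2 = 1.440000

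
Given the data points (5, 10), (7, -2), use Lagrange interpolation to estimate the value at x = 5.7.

Lagrange interpolation formula:
P(x) = Σ yᵢ × Lᵢ(x)
where Lᵢ(x) = Π_{j≠i} (x - xⱼ)/(xᵢ - xⱼ)

L_0(5.7) = (5.7 - 7)/(5 - 7) = 0.650000
L_1(5.7) = (5.7 - 5)/(7 - 5) = 0.350000

P(5.7) = 10×L_0(5.7) + (-2)×L_1(5.7)
P(5.7) = 5.800000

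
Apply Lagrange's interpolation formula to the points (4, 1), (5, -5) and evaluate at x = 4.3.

Lagrange interpolation formula:
P(x) = Σ yᵢ × Lᵢ(x)
where Lᵢ(x) = Π_{j≠i} (x - xⱼ)/(xᵢ - xⱼ)

L_0(4.3) = (4.3 - 5)/(4 - 5) = 0.700000
L_1(4.3) = (4.3 - 4)/(5 - 4) = 0.300000

P(4.3) = 1×L_0(4.3) + (-5)×L_1(4.3)
P(4.3) = -0.800000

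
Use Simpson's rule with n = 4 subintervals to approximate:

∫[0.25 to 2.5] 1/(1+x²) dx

f(x) = 1/(1+x²)
a = 0.25, b = 2.5, n = 4
h = (b - a)/n = 0.562500

Simpson's rule: (h/3)[f(x₀) + 4f(x₁) + 2f(x₂) + ... + f(xₙ)]

x_0 = 0.2500, f(x_0) = 0.941176, coefficient = 1
x_1 = 0.8125, f(x_1) = 0.602353, coefficient = 4
x_2 = 1.3750, f(x_2) = 0.345946, coefficient = 2
x_3 = 1.9375, f(x_3) = 0.210353, coefficient = 4
x_4 = 2.5000, f(x_4) = 0.137931, coefficient = 1

I ≈ (0.562500/3) × 5.021824 = 0.941592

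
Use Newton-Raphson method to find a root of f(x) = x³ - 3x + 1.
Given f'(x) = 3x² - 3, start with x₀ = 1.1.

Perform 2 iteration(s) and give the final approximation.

f(x) = x³ - 3x + 1
f'(x) = 3x² - 3
x₀ = 1.1

Newton-Raphson formula: x_{n+1} = x_n - f(x_n)/f'(x_n)

Iteration 1:
  f(1.100000) = -0.969000
  f'(1.100000) = 0.630000
  x_1 = 1.100000 - (-0.969000)/0.630000 = 2.638095
Iteration 2:
  f(2.638095) = 11.445661
  f'(2.638095) = 17.878639
  x_2 = 2.638095 - 11.445661/17.878639 = 1.997909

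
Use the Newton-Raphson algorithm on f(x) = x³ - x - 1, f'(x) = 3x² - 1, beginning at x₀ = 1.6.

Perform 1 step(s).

f(x) = x³ - x - 1
f'(x) = 3x² - 1
x₀ = 1.6

Newton-Raphson formula: x_{n+1} = x_n - f(x_n)/f'(x_n)

Iteration 1:
  f(1.600000) = 1.496000
  f'(1.600000) = 6.680000
  x_1 = 1.600000 - 1.496000/6.680000 = 1.376048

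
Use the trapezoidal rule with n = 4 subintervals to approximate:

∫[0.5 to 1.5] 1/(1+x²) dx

f(x) = 1/(1+x²)
a = 0.5, b = 1.5, n = 4
h = (b - a)/n = 0.250000

Trapezoidal rule: (h/2)[f(x₀) + 2f(x₁) + 2f(x₂) + ... + f(xₙ)]

x_0 = 0.5000, f(x_0) = 0.800000, coefficient = 1
x_1 = 0.7500, f(x_1) = 0.640000, coefficient = 2
x_2 = 1.0000, f(x_2) = 0.500000, coefficient = 2
x_3 = 1.2500, f(x_3) = 0.390244, coefficient = 2
x_4 = 1.5000, f(x_4) = 0.307692, coefficient = 1

I ≈ (0.250000/2) × 4.168180 = 0.521023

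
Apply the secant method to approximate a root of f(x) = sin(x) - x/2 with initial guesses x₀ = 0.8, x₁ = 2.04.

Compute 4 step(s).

f(x) = sin(x) - x/2
x₀ = 0.8, x₁ = 2.04

Secant formula: x_{n+1} = x_n - f(x_n)(x_n - x_{n-1})/(f(x_n) - f(x_{n-1}))

Iteration 1:
  f(0.800000) = 0.317356
  f(2.040000) = -0.128071
  x_2 = 2.040000 - (-0.128071)×(2.040000 - 0.800000)/(-0.128071 - 0.317356)
       = 1.683469
Iteration 2:
  f(2.040000) = -0.128071
  f(1.683469) = 0.151924
  x_3 = 1.683469 - 0.151924×(1.683469 - 2.040000)/(0.151924 - (-0.128071))
       = 1.876921
Iteration 3:
  f(1.683469) = 0.151924
  f(1.876921) = 0.015048
  x_4 = 1.876921 - 0.015048×(1.876921 - 1.683469)/(0.015048 - 0.151924)
       = 1.898189
Iteration 4:
  f(1.876921) = 0.015048
  f(1.898189) = -0.002210
  x_5 = 1.898189 - (-0.002210)×(1.898189 - 1.876921)/(-0.002210 - 0.015048)
       = 1.895465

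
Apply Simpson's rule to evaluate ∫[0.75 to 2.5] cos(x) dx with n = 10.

f(x) = cos(x)
a = 0.75, b = 2.5, n = 10
h = (b - a)/n = 0.175000

Simpson's rule: (h/3)[f(x₀) + 4f(x₁) + 2f(x₂) + ... + f(xₙ)]

x_0 = 0.7500, f(x_0) = 0.731689, coefficient = 1
x_1 = 0.9250, f(x_1) = 0.601835, coefficient = 4
x_2 = 1.1000, f(x_2) = 0.453596, coefficient = 2
x_3 = 1.2750, f(x_3) = 0.291502, coefficient = 4
x_4 = 1.4500, f(x_4) = 0.120503, coefficient = 2
x_5 = 1.6250, f(x_5) = -0.054177, coefficient = 4
x_6 = 1.8000, f(x_6) = -0.227202, coefficient = 2
x_7 = 1.9750, f(x_7) = -0.393287, coefficient = 4
x_8 = 2.1500, f(x_8) = -0.547358, coefficient = 2
x_9 = 2.3250, f(x_9) = -0.684709, coefficient = 4
x_10 = 2.5000, f(x_10) = -0.801144, coefficient = 1

I ≈ (0.175000/3) × -1.425721 = -0.083167
Exact value: -0.083167
Error: 0.000000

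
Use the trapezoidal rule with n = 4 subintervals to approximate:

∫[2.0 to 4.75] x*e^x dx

f(x) = x*e^x
a = 2.0, b = 4.75, n = 4
h = (b - a)/n = 0.687500

Trapezoidal rule: (h/2)[f(x₀) + 2f(x₁) + 2f(x₂) + ... + f(xₙ)]

x_0 = 2.0000, f(x_0) = 14.778112, coefficient = 1
x_1 = 2.6875, f(x_1) = 39.492524, coefficient = 2
x_2 = 3.3750, f(x_2) = 98.631958, coefficient = 2
x_3 = 4.0625, f(x_3) = 236.110177, coefficient = 2
x_4 = 4.7500, f(x_4) = 549.025352, coefficient = 1

I ≈ (0.687500/2) × 1312.272782 = 451.093769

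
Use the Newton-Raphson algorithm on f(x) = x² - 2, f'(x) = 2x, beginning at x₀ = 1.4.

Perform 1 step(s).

f(x) = x² - 2
f'(x) = 2x
x₀ = 1.4

Newton-Raphson formula: x_{n+1} = x_n - f(x_n)/f'(x_n)

Iteration 1:
  f(1.400000) = -0.040000
  f'(1.400000) = 2.800000
  x_1 = 1.400000 - (-0.040000)/2.800000 = 1.414286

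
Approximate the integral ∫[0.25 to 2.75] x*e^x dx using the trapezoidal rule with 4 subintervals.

f(x) = x*e^x
a = 0.25, b = 2.75, n = 4
h = (b - a)/n = 0.625000

Trapezoidal rule: (h/2)[f(x₀) + 2f(x₁) + 2f(x₂) + ... + f(xₙ)]

x_0 = 0.2500, f(x_0) = 0.321006, coefficient = 1
x_1 = 0.8750, f(x_1) = 2.099016, coefficient = 2
x_2 = 1.5000, f(x_2) = 6.722534, coefficient = 2
x_3 = 2.1250, f(x_3) = 17.792407, coefficient = 2
x_4 = 2.7500, f(x_4) = 43.017238, coefficient = 1

I ≈ (0.625000/2) × 96.566157 = 30.176924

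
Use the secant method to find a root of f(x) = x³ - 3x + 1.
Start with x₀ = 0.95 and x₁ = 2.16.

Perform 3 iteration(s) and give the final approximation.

f(x) = x³ - 3x + 1
x₀ = 0.95, x₁ = 2.16

Secant formula: x_{n+1} = x_n - f(x_n)(x_n - x_{n-1})/(f(x_n) - f(x_{n-1}))

Iteration 1:
  f(0.950000) = -0.992625
  f(2.160000) = 4.597696
  x_2 = 2.160000 - 4.597696×(2.160000 - 0.950000)/(4.597696 - (-0.992625))
       = 1.164849
Iteration 2:
  f(2.160000) = 4.597696
  f(1.164849) = -0.913994
  x_3 = 1.164849 - (-0.913994)×(1.164849 - 2.160000)/(-0.913994 - 4.597696)
       = 1.329873
Iteration 3:
  f(1.164849) = -0.913994
  f(1.329873) = -0.637655
  x_4 = 1.329873 - (-0.637655)×(1.329873 - 1.164849)/(-0.637655 - (-0.913994))
       = 1.710668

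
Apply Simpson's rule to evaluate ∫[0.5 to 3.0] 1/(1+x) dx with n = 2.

f(x) = 1/(1+x)
a = 0.5, b = 3.0, n = 2
h = (b - a)/n = 1.250000

Simpson's rule: (h/3)[f(x₀) + 4f(x₁) + 2f(x₂) + ... + f(xₙ)]

x_0 = 0.5000, f(x_0) = 0.666667, coefficient = 1
x_1 = 1.7500, f(x_1) = 0.363636, coefficient = 4
x_2 = 3.0000, f(x_2) = 0.250000, coefficient = 1

I ≈ (1.250000/3) × 2.371212 = 0.988005
Exact value: 0.980829
Error: 0.007176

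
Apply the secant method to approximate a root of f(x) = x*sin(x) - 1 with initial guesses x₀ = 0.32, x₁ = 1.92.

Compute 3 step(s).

f(x) = x*sin(x) - 1
x₀ = 0.32, x₁ = 1.92

Secant formula: x_{n+1} = x_n - f(x_n)(x_n - x_{n-1})/(f(x_n) - f(x_{n-1}))

Iteration 1:
  f(0.320000) = -0.899339
  f(1.920000) = 0.804119
  x_2 = 1.920000 - 0.804119×(1.920000 - 0.320000)/(0.804119 - (-0.899339))
       = 1.164718
Iteration 2:
  f(1.920000) = 0.804119
  f(1.164718) = 0.070000
  x_3 = 1.164718 - 0.070000×(1.164718 - 1.920000)/(0.070000 - 0.804119)
       = 1.092700
Iteration 3:
  f(1.164718) = 0.070000
  f(1.092700) = -0.029821
  x_4 = 1.092700 - (-0.029821)×(1.092700 - 1.164718)/(-0.029821 - 0.070000)
       = 1.114216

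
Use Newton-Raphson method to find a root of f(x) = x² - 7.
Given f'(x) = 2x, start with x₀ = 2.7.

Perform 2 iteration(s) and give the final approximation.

f(x) = x² - 7
f'(x) = 2x
x₀ = 2.7

Newton-Raphson formula: x_{n+1} = x_n - f(x_n)/f'(x_n)

Iteration 1:
  f(2.700000) = 0.290000
  f'(2.700000) = 5.400000
  x_1 = 2.700000 - 0.290000/5.400000 = 2.646296
Iteration 2:
  f(2.646296) = 0.002884
  f'(2.646296) = 5.292593
  x_2 = 2.646296 - 0.002884/5.292593 = 2.645751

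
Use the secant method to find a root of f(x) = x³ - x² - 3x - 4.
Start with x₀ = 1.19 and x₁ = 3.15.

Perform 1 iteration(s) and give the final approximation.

f(x) = x³ - x² - 3x - 4
x₀ = 1.19, x₁ = 3.15

Secant formula: x_{n+1} = x_n - f(x_n)(x_n - x_{n-1})/(f(x_n) - f(x_{n-1}))

Iteration 1:
  f(1.190000) = -7.300941
  f(3.150000) = 7.883375
  x_2 = 3.150000 - 7.883375×(3.150000 - 1.190000)/(7.883375 - (-7.300941))
       = 2.132410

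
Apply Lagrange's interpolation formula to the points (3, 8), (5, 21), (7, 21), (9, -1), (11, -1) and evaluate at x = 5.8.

Lagrange interpolation formula:
P(x) = Σ yᵢ × Lᵢ(x)
where Lᵢ(x) = Π_{j≠i} (x - xⱼ)/(xᵢ - xⱼ)

L_0(5.8) = (5.8 - 5)/(3 - 5) × (5.8 - 7)/(3 - 7) × (5.8 - 9)/(3 - 9) × (5.8 - 11)/(3 - 11) = -0.041600
L_1(5.8) = (5.8 - 3)/(5 - 3) × (5.8 - 7)/(5 - 7) × (5.8 - 9)/(5 - 9) × (5.8 - 11)/(5 - 11) = 0.582400
L_2(5.8) = (5.8 - 3)/(7 - 3) × (5.8 - 5)/(7 - 5) × (5.8 - 9)/(7 - 9) × (5.8 - 11)/(7 - 11) = 0.582400
L_3(5.8) = (5.8 - 3)/(9 - 3) × (5.8 - 5)/(9 - 5) × (5.8 - 7)/(9 - 7) × (5.8 - 11)/(9 - 11) = -0.145600
L_4(5.8) = (5.8 - 3)/(11 - 3) × (5.8 - 5)/(11 - 5) × (5.8 - 7)/(11 - 7) × (5.8 - 9)/(11 - 9) = 0.022400

P(5.8) = 8×L_0(5.8) + 21×L_1(5.8) + 21×L_2(5.8) + (-1)×L_3(5.8) + (-1)×L_4(5.8)
P(5.8) = 24.251200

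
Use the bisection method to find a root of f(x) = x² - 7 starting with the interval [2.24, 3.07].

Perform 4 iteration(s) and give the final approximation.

f(x) = x² - 7
Initial interval: [2.24, 3.07]

Iteration 1:
  c_1 = (2.240000 + 3.070000)/2 = 2.655000
  f(c_1) = f(2.655000) = 0.049025
  f(a) × f(c) < 0, new interval: [2.240000, 2.655000]
Iteration 2:
  c_2 = (2.240000 + 2.655000)/2 = 2.447500
  f(c_2) = f(2.447500) = -1.009744
  f(a) × f(c) ≥ 0, new interval: [2.447500, 2.655000]
Iteration 3:
  c_3 = (2.447500 + 2.655000)/2 = 2.551250
  f(c_3) = f(2.551250) = -0.491123
  f(a) × f(c) ≥ 0, new interval: [2.551250, 2.655000]
Iteration 4:
  c_4 = (2.551250 + 2.655000)/2 = 2.603125
  f(c_4) = f(2.603125) = -0.223740
  f(a) × f(c) ≥ 0, new interval: [2.603125, 2.655000]

After 4 iteration(s), the approximation is c_4 = 2.603125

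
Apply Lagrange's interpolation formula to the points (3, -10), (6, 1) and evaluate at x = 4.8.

Lagrange interpolation formula:
P(x) = Σ yᵢ × Lᵢ(x)
where Lᵢ(x) = Π_{j≠i} (x - xⱼ)/(xᵢ - xⱼ)

L_0(4.8) = (4.8 - 6)/(3 - 6) = 0.400000
L_1(4.8) = (4.8 - 3)/(6 - 3) = 0.600000

P(4.8) = (-10)×L_0(4.8) + 1×L_1(4.8)
P(4.8) = -3.400000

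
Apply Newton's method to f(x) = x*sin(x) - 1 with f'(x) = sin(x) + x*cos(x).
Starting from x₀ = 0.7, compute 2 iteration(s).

f(x) = x*sin(x) - 1
f'(x) = sin(x) + x*cos(x)
x₀ = 0.7

Newton-Raphson formula: x_{n+1} = x_n - f(x_n)/f'(x_n)

Iteration 1:
  f(0.700000) = -0.549048
  f'(0.700000) = 1.179607
  x_1 = 0.700000 - (-0.549048)/1.179607 = 1.165450
Iteration 2:
  f(1.165450) = 0.071008
  f'(1.165450) = 1.378546
  x_2 = 1.165450 - 0.071008/1.378546 = 1.113940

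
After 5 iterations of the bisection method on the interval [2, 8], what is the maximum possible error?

Bisection error bound: |error| ≤ (b-a)/2^n
|error| ≤ (8 - 2)/2^5 = 6/2^5
|error| ≤ 0.1875000000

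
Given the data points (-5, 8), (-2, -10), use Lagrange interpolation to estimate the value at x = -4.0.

Lagrange interpolation formula:
P(x) = Σ yᵢ × Lᵢ(x)
where Lᵢ(x) = Π_{j≠i} (x - xⱼ)/(xᵢ - xⱼ)

L_0(-4.0) = (-4.0 - (-2))/(-5 - (-2)) = 0.666667
L_1(-4.0) = (-4.0 - (-5))/(-2 - (-5)) = 0.333333

P(-4.0) = 8×L_0(-4.0) + (-10)×L_1(-4.0)
P(-4.0) = 2.000000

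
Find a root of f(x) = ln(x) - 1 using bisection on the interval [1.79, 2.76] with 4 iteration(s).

f(x) = ln(x) - 1
Initial interval: [1.79, 2.76]

Iteration 1:
  c_1 = (1.790000 + 2.760000)/2 = 2.275000
  f(c_1) = f(2.275000) = -0.178020
  f(a) × f(c) ≥ 0, new interval: [2.275000, 2.760000]
Iteration 2:
  c_2 = (2.275000 + 2.760000)/2 = 2.517500
  f(c_2) = f(2.517500) = -0.076734
  f(a) × f(c) ≥ 0, new interval: [2.517500, 2.760000]
Iteration 3:
  c_3 = (2.517500 + 2.760000)/2 = 2.638750
  f(c_3) = f(2.638750) = -0.029695
  f(a) × f(c) ≥ 0, new interval: [2.638750, 2.760000]
Iteration 4:
  c_4 = (2.638750 + 2.760000)/2 = 2.699375
  f(c_4) = f(2.699375) = -0.006980
  f(a) × f(c) ≥ 0, new interval: [2.699375, 2.760000]

After 4 iteration(s), the approximation is c_4 = 2.699375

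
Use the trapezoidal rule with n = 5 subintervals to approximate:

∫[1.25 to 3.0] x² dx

f(x) = x²
a = 1.25, b = 3.0, n = 5
h = (b - a)/n = 0.350000

Trapezoidal rule: (h/2)[f(x₀) + 2f(x₁) + 2f(x₂) + ... + f(xₙ)]

x_0 = 1.2500, f(x_0) = 1.562500, coefficient = 1
x_1 = 1.6000, f(x_1) = 2.560000, coefficient = 2
x_2 = 1.9500, f(x_2) = 3.802500, coefficient = 2
x_3 = 2.3000, f(x_3) = 5.290000, coefficient = 2
x_4 = 2.6500, f(x_4) = 7.022500, coefficient = 2
x_5 = 3.0000, f(x_5) = 9.000000, coefficient = 1

I ≈ (0.350000/2) × 47.912500 = 8.384688
Exact value: 8.348958
Error: 0.035729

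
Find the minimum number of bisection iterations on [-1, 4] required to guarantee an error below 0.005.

We need (b-a)/2^n ≤ 0.005
(4 - (-1))/2^n ≤ 0.005
5/2^n ≤ 0.005
2^n ≥ 1000
n ≥ log₂(1000) = 9.97
n ≥ 10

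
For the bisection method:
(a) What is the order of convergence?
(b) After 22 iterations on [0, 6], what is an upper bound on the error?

(a) Bisection has linear (order 1) convergence; the error is halved each step.

(b) Error bound = (b-a)/2^n = (6 - 0)/2^{22}
    = 6/2^{22}

(a) 1 (linear); (b) error ≤ 1.43e-06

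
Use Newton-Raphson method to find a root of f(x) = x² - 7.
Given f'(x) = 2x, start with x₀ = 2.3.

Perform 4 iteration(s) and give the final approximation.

f(x) = x² - 7
f'(x) = 2x
x₀ = 2.3

Newton-Raphson formula: x_{n+1} = x_n - f(x_n)/f'(x_n)

Iteration 1:
  f(2.300000) = -1.710000
  f'(2.300000) = 4.600000
  x_1 = 2.300000 - (-1.710000)/4.600000 = 2.671739
Iteration 2:
  f(2.671739) = 0.138190
  f'(2.671739) = 5.343478
  x_2 = 2.671739 - 0.138190/5.343478 = 2.645878
Iteration 3:
  f(2.645878) = 0.000669
  f'(2.645878) = 5.291755
  x_3 = 2.645878 - 0.000669/5.291755 = 2.645751
Iteration 4:
  f(2.645751) = 0.000000
  f'(2.645751) = 5.291503
  x_4 = 2.645751 - 0.000000/5.291503 = 2.645751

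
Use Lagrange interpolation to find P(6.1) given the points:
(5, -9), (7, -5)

Lagrange interpolation formula:
P(x) = Σ yᵢ × Lᵢ(x)
where Lᵢ(x) = Π_{j≠i} (x - xⱼ)/(xᵢ - xⱼ)

L_0(6.1) = (6.1 - 7)/(5 - 7) = 0.450000
L_1(6.1) = (6.1 - 5)/(7 - 5) = 0.550000

P(6.1) = (-9)×L_0(6.1) + (-5)×L_1(6.1)
P(6.1) = -6.800000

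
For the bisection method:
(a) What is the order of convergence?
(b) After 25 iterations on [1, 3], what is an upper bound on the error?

(a) Bisection has linear (order 1) convergence; the error is halved each step.

(b) Error bound = (b-a)/2^n = (3 - 1)/2^{25}
    = 2/2^{25}

(a) 1 (linear); (b) error ≤ 5.96e-08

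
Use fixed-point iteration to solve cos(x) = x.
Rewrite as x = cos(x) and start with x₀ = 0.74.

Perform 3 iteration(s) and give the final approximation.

Equation: cos(x) = x
Fixed-point form: x = cos(x)
x₀ = 0.74

x_1 = g(0.740000) = 0.738469
x_2 = g(0.738469) = 0.739500
x_3 = g(0.739500) = 0.738805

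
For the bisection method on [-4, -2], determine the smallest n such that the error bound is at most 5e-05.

We need (b-a)/2^n ≤ 5e-05
(-2 - (-4))/2^n ≤ 5e-05
2/2^n ≤ 5e-05
2^n ≥ 40000
n ≥ log₂(40000) = 15.29
n ≥ 16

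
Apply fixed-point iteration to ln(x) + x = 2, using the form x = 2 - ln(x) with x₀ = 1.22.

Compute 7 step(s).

Equation: ln(x) + x = 2
Fixed-point form: x = 2 - ln(x)
x₀ = 1.22

x_1 = g(1.220000) = 1.801149
x_2 = g(1.801149) = 1.411575
x_3 = g(1.411575) = 1.655294
x_4 = g(1.655294) = 1.496021
x_5 = g(1.496021) = 1.597191
x_6 = g(1.597191) = 1.531754
x_7 = g(1.531754) = 1.573587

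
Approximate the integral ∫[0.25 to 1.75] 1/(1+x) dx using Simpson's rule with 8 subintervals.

f(x) = 1/(1+x)
a = 0.25, b = 1.75, n = 8
h = (b - a)/n = 0.187500

Simpson's rule: (h/3)[f(x₀) + 4f(x₁) + 2f(x₂) + ... + f(xₙ)]

x_0 = 0.2500, f(x_0) = 0.800000, coefficient = 1
x_1 = 0.4375, f(x_1) = 0.695652, coefficient = 4
x_2 = 0.6250, f(x_2) = 0.615385, coefficient = 2
x_3 = 0.8125, f(x_3) = 0.551724, coefficient = 4
x_4 = 1.0000, f(x_4) = 0.500000, coefficient = 2
x_5 = 1.1875, f(x_5) = 0.457143, coefficient = 4
x_6 = 1.3750, f(x_6) = 0.421053, coefficient = 2
x_7 = 1.5625, f(x_7) = 0.390244, coefficient = 4
x_8 = 1.7500, f(x_8) = 0.363636, coefficient = 1

I ≈ (0.187500/3) × 12.615563 = 0.788473
Exact value: 0.788457
Error: 0.000015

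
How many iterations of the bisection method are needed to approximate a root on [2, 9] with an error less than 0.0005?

We need (b-a)/2^n ≤ 0.0005
(9 - 2)/2^n ≤ 0.0005
7/2^n ≤ 0.0005
2^n ≥ 14000
n ≥ log₂(14000) = 13.77
n ≥ 14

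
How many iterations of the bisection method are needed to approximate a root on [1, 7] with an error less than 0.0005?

We need (b-a)/2^n ≤ 0.0005
(7 - 1)/2^n ≤ 0.0005
6/2^n ≤ 0.0005
2^n ≥ 12000
n ≥ log₂(12000) = 13.55
n ≥ 14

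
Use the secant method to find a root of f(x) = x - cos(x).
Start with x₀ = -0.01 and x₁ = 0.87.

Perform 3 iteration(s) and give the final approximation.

f(x) = x - cos(x)
x₀ = -0.01, x₁ = 0.87

Secant formula: x_{n+1} = x_n - f(x_n)(x_n - x_{n-1})/(f(x_n) - f(x_{n-1}))

Iteration 1:
  f(-0.010000) = -1.009950
  f(0.870000) = 0.225173
  x_2 = 0.870000 - 0.225173×(0.870000 - (-0.010000))/(0.225173 - (-1.009950))
       = 0.709569
Iteration 2:
  f(0.870000) = 0.225173
  f(0.709569) = -0.049074
  x_3 = 0.709569 - (-0.049074)×(0.709569 - 0.870000)/(-0.049074 - 0.225173)
       = 0.738276
Iteration 3:
  f(0.709569) = -0.049074
  f(0.738276) = -0.001353
  x_4 = 0.738276 - (-0.001353)×(0.738276 - 0.709569)/(-0.001353 - (-0.049074))
       = 0.739090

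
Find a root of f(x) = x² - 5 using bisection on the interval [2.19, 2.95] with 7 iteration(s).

f(x) = x² - 5
Initial interval: [2.19, 2.95]

Iteration 1:
  c_1 = (2.190000 + 2.950000)/2 = 2.570000
  f(c_1) = f(2.570000) = 1.604900
  f(a) × f(c) < 0, new interval: [2.190000, 2.570000]
Iteration 2:
  c_2 = (2.190000 + 2.570000)/2 = 2.380000
  f(c_2) = f(2.380000) = 0.664400
  f(a) × f(c) < 0, new interval: [2.190000, 2.380000]
Iteration 3:
  c_3 = (2.190000 + 2.380000)/2 = 2.285000
  f(c_3) = f(2.285000) = 0.221225
  f(a) × f(c) < 0, new interval: [2.190000, 2.285000]
Iteration 4:
  c_4 = (2.190000 + 2.285000)/2 = 2.237500
  f(c_4) = f(2.237500) = 0.006406
  f(a) × f(c) < 0, new interval: [2.190000, 2.237500]
Iteration 5:
  c_5 = (2.190000 + 2.237500)/2 = 2.213750
  f(c_5) = f(2.213750) = -0.099311
  f(a) × f(c) ≥ 0, new interval: [2.213750, 2.237500]
Iteration 6:
  c_6 = (2.213750 + 2.237500)/2 = 2.225625
  f(c_6) = f(2.225625) = -0.046593
  f(a) × f(c) ≥ 0, new interval: [2.225625, 2.237500]
Iteration 7:
  c_7 = (2.225625 + 2.237500)/2 = 2.231562
  f(c_7) = f(2.231562) = -0.020129
  f(a) × f(c) ≥ 0, new interval: [2.231562, 2.237500]

After 7 iteration(s), the approximation is c_7 = 2.231562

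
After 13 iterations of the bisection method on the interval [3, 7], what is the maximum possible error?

Bisection error bound: |error| ≤ (b-a)/2^n
|error| ≤ (7 - 3)/2^13 = 4/2^13
|error| ≤ 0.0004882812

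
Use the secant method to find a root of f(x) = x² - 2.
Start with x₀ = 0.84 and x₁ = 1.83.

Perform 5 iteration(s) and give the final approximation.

f(x) = x² - 2
x₀ = 0.84, x₁ = 1.83

Secant formula: x_{n+1} = x_n - f(x_n)(x_n - x_{n-1})/(f(x_n) - f(x_{n-1}))

Iteration 1:
  f(0.840000) = -1.294400
  f(1.830000) = 1.348900
  x_2 = 1.830000 - 1.348900×(1.830000 - 0.840000)/(1.348900 - (-1.294400))
       = 1.324794
Iteration 2:
  f(1.830000) = 1.348900
  f(1.324794) = -0.244921
  x_3 = 1.324794 - (-0.244921)×(1.324794 - 1.830000)/(-0.244921 - 1.348900)
       = 1.402429
Iteration 3:
  f(1.324794) = -0.244921
  f(1.402429) = -0.033194
  x_4 = 1.402429 - (-0.033194)×(1.402429 - 1.324794)/(-0.033194 - (-0.244921))
       = 1.414600
Iteration 4:
  f(1.402429) = -0.033194
  f(1.414600) = 0.001093
  x_5 = 1.414600 - 0.001093×(1.414600 - 1.402429)/(0.001093 - (-0.033194))
       = 1.414212
Iteration 5:
  f(1.414600) = 0.001093
  f(1.414212) = -0.000005
  x_6 = 1.414212 - (-0.000005)×(1.414212 - 1.414600)/(-0.000005 - 0.001093)
       = 1.414214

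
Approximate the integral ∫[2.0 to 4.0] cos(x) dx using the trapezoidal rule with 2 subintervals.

f(x) = cos(x)
a = 2.0, b = 4.0, n = 2
h = (b - a)/n = 1.000000

Trapezoidal rule: (h/2)[f(x₀) + 2f(x₁) + 2f(x₂) + ... + f(xₙ)]

x_0 = 2.0000, f(x_0) = -0.416147, coefficient = 1
x_1 = 3.0000, f(x_1) = -0.989992, coefficient = 2
x_2 = 4.0000, f(x_2) = -0.653644, coefficient = 1

I ≈ (1.000000/2) × -3.049775 = -1.524888
Exact value: -1.666100
Error: 0.141212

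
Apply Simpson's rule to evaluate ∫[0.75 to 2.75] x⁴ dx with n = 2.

f(x) = x⁴
a = 0.75, b = 2.75, n = 2
h = (b - a)/n = 1.000000

Simpson's rule: (h/3)[f(x₀) + 4f(x₁) + 2f(x₂) + ... + f(xₙ)]

x_0 = 0.7500, f(x_0) = 0.316406, coefficient = 1
x_1 = 1.7500, f(x_1) = 9.378906, coefficient = 4
x_2 = 2.7500, f(x_2) = 57.191406, coefficient = 1

I ≈ (1.000000/3) × 95.023438 = 31.674479
Exact value: 31.407813
Error: 0.266667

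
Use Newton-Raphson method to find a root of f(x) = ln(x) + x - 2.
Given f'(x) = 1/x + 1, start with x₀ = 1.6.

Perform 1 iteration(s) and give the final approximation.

f(x) = ln(x) + x - 2
f'(x) = 1/x + 1
x₀ = 1.6

Newton-Raphson formula: x_{n+1} = x_n - f(x_n)/f'(x_n)

Iteration 1:
  f(1.600000) = 0.070004
  f'(1.600000) = 1.625000
  x_1 = 1.600000 - 0.070004/1.625000 = 1.556921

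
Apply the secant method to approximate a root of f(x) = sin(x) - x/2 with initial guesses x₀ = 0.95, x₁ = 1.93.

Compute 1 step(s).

f(x) = sin(x) - x/2
x₀ = 0.95, x₁ = 1.93

Secant formula: x_{n+1} = x_n - f(x_n)(x_n - x_{n-1})/(f(x_n) - f(x_{n-1}))

Iteration 1:
  f(0.950000) = 0.338416
  f(1.930000) = -0.028823
  x_2 = 1.930000 - (-0.028823)×(1.930000 - 0.950000)/(-0.028823 - 0.338416)
       = 1.853084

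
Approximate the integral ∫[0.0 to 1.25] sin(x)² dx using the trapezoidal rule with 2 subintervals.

f(x) = sin(x)²
a = 0.0, b = 1.25, n = 2
h = (b - a)/n = 0.625000

Trapezoidal rule: (h/2)[f(x₀) + 2f(x₁) + 2f(x₂) + ... + f(xₙ)]

x_0 = 0.0000, f(x_0) = 0.000000, coefficient = 1
x_1 = 0.6250, f(x_1) = 0.342339, coefficient = 2
x_2 = 1.2500, f(x_2) = 0.900572, coefficient = 1

I ≈ (0.625000/2) × 1.585249 = 0.495390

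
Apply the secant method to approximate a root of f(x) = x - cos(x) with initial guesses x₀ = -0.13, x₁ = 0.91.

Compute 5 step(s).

f(x) = x - cos(x)
x₀ = -0.13, x₁ = 0.91

Secant formula: x_{n+1} = x_n - f(x_n)(x_n - x_{n-1})/(f(x_n) - f(x_{n-1}))

Iteration 1:
  f(-0.130000) = -1.121562
  f(0.910000) = 0.296254
  x_2 = 0.910000 - 0.296254×(0.910000 - (-0.130000))/(0.296254 - (-1.121562))
       = 0.692691
Iteration 2:
  f(0.910000) = 0.296254
  f(0.692691) = -0.076840
  x_3 = 0.692691 - (-0.076840)×(0.692691 - 0.910000)/(-0.076840 - 0.296254)
       = 0.737446
Iteration 3:
  f(0.692691) = -0.076840
  f(0.737446) = -0.002742
  x_4 = 0.737446 - (-0.002742)×(0.737446 - 0.692691)/(-0.002742 - (-0.076840))
       = 0.739102
Iteration 4:
  f(0.737446) = -0.002742
  f(0.739102) = 0.000029
  x_5 = 0.739102 - 0.000029×(0.739102 - 0.737446)/(0.000029 - (-0.002742))
       = 0.739085
Iteration 5:
  f(0.739102) = 0.000029
  f(0.739085) = 0.000000
  x_6 = 0.739085 - 0.000000×(0.739085 - 0.739102)/(0.000000 - 0.000029)
       = 0.739085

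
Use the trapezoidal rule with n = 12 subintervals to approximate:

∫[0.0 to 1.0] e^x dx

f(x) = e^x
a = 0.0, b = 1.0, n = 12
h = (b - a)/n = 0.083333

Trapezoidal rule: (h/2)[f(x₀) + 2f(x₁) + 2f(x₂) + ... + f(xₙ)]

x_0 = 0.0000, f(x_0) = 1.000000, coefficient = 1
x_1 = 0.0833, f(x_1) = 1.086904, coefficient = 2
x_2 = 0.1667, f(x_2) = 1.181360, coefficient = 2
x_3 = 0.2500, f(x_3) = 1.284025, coefficient = 2
x_4 = 0.3333, f(x_4) = 1.395612, coefficient = 2
x_5 = 0.4167, f(x_5) = 1.516897, coefficient = 2
x_6 = 0.5000, f(x_6) = 1.648721, coefficient = 2
x_7 = 0.5833, f(x_7) = 1.792002, coefficient = 2
x_8 = 0.6667, f(x_8) = 1.947734, coefficient = 2
x_9 = 0.7500, f(x_9) = 2.117000, coefficient = 2
x_10 = 0.8333, f(x_10) = 2.300976, coefficient = 2
x_11 = 0.9167, f(x_11) = 2.500940, coefficient = 2
x_12 = 1.0000, f(x_12) = 2.718282, coefficient = 1

I ≈ (0.083333/2) × 41.262626 = 1.719276
Exact value: 1.718282
Error: 0.000994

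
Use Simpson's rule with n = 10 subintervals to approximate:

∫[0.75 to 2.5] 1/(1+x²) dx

f(x) = 1/(1+x²)
a = 0.75, b = 2.5, n = 10
h = (b - a)/n = 0.175000

Simpson's rule: (h/3)[f(x₀) + 4f(x₁) + 2f(x₂) + ... + f(xₙ)]

x_0 = 0.7500, f(x_0) = 0.640000, coefficient = 1
x_1 = 0.9250, f(x_1) = 0.538902, coefficient = 4
x_2 = 1.1000, f(x_2) = 0.452489, coefficient = 2
x_3 = 1.2750, f(x_3) = 0.380862, coefficient = 4
x_4 = 1.4500, f(x_4) = 0.322321, coefficient = 2
x_5 = 1.6250, f(x_5) = 0.274678, coefficient = 4
x_6 = 1.8000, f(x_6) = 0.235849, coefficient = 2
x_7 = 1.9750, f(x_7) = 0.204056, coefficient = 4
x_8 = 2.1500, f(x_8) = 0.177857, coefficient = 2
x_9 = 2.3250, f(x_9) = 0.156113, coefficient = 4
x_10 = 2.5000, f(x_10) = 0.137931, coefficient = 1

I ≈ (0.175000/3) × 9.373402 = 0.546782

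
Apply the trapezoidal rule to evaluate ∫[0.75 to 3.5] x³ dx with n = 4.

f(x) = x³
a = 0.75, b = 3.5, n = 4
h = (b - a)/n = 0.687500

Trapezoidal rule: (h/2)[f(x₀) + 2f(x₁) + 2f(x₂) + ... + f(xₙ)]

x_0 = 0.7500, f(x_0) = 0.421875, coefficient = 1
x_1 = 1.4375, f(x_1) = 2.970459, coefficient = 2
x_2 = 2.1250, f(x_2) = 9.595703, coefficient = 2
x_3 = 2.8125, f(x_3) = 22.247314, coefficient = 2
x_4 = 3.5000, f(x_4) = 42.875000, coefficient = 1

I ≈ (0.687500/2) × 112.923828 = 38.817566
Exact value: 37.436523
Error: 1.381042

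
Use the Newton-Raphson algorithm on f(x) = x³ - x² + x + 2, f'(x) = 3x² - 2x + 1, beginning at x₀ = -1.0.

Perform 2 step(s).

f(x) = x³ - x² + x + 2
f'(x) = 3x² - 2x + 1
x₀ = -1.0

Newton-Raphson formula: x_{n+1} = x_n - f(x_n)/f'(x_n)

Iteration 1:
  f(-1.000000) = -1.000000
  f'(-1.000000) = 6.000000
  x_1 = -1.000000 - (-1.000000)/6.000000 = -0.833333
Iteration 2:
  f(-0.833333) = -0.106481
  f'(-0.833333) = 4.750000
  x_2 = -0.833333 - (-0.106481)/4.750000 = -0.810916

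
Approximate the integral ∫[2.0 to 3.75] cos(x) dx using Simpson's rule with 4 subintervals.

f(x) = cos(x)
a = 2.0, b = 3.75, n = 4
h = (b - a)/n = 0.437500

Simpson's rule: (h/3)[f(x₀) + 4f(x₁) + 2f(x₂) + ... + f(xₙ)]

x_0 = 2.0000, f(x_0) = -0.416147, coefficient = 1
x_1 = 2.4375, f(x_1) = -0.762199, coefficient = 4
x_2 = 2.8750, f(x_2) = -0.964674, coefficient = 2
x_3 = 3.3125, f(x_3) = -0.985431, coefficient = 4
x_4 = 3.7500, f(x_4) = -0.820559, coefficient = 1

I ≈ (0.437500/3) × -10.156575 = -1.481167
Exact value: -1.480859
Error: 0.000308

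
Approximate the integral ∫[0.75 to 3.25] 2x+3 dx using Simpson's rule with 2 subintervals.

f(x) = 2x+3
a = 0.75, b = 3.25, n = 2
h = (b - a)/n = 1.250000

Simpson's rule: (h/3)[f(x₀) + 4f(x₁) + 2f(x₂) + ... + f(xₙ)]

x_0 = 0.7500, f(x_0) = 4.500000, coefficient = 1
x_1 = 2.0000, f(x_1) = 7.000000, coefficient = 4
x_2 = 3.2500, f(x_2) = 9.500000, coefficient = 1

I ≈ (1.250000/3) × 42.000000 = 17.500000
Exact value: 17.500000
Error: 0.000000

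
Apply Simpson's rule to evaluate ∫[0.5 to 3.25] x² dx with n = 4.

f(x) = x²
a = 0.5, b = 3.25, n = 4
h = (b - a)/n = 0.687500

Simpson's rule: (h/3)[f(x₀) + 4f(x₁) + 2f(x₂) + ... + f(xₙ)]

x_0 = 0.5000, f(x_0) = 0.250000, coefficient = 1
x_1 = 1.1875, f(x_1) = 1.410156, coefficient = 4
x_2 = 1.8750, f(x_2) = 3.515625, coefficient = 2
x_3 = 2.5625, f(x_3) = 6.566406, coefficient = 4
x_4 = 3.2500, f(x_4) = 10.562500, coefficient = 1

I ≈ (0.687500/3) × 49.750000 = 11.401042
Exact value: 11.401042
Error: 0.000000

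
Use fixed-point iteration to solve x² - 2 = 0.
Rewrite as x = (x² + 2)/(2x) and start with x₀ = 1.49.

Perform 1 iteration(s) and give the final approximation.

Equation: x² - 2 = 0
Fixed-point form: x = (x² + 2)/(2x)
x₀ = 1.49

x_1 = g(1.490000) = 1.416141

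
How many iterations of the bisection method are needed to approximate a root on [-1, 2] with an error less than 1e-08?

We need (b-a)/2^n ≤ 1e-08
(2 - (-1))/2^n ≤ 1e-08
3/2^n ≤ 1e-08
2^n ≥ 300000000
n ≥ log₂(300000000) = 28.16
n ≥ 29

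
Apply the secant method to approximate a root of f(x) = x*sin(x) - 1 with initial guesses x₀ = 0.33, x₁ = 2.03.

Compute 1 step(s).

f(x) = x*sin(x) - 1
x₀ = 0.33, x₁ = 2.03

Secant formula: x_{n+1} = x_n - f(x_n)(x_n - x_{n-1})/(f(x_n) - f(x_{n-1}))

Iteration 1:
  f(0.330000) = -0.893066
  f(2.030000) = 0.819704
  x_2 = 2.030000 - 0.819704×(2.030000 - 0.330000)/(0.819704 - (-0.893066))
       = 1.216408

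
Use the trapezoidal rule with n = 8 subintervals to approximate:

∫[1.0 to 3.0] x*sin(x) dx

f(x) = x*sin(x)
a = 1.0, b = 3.0, n = 8
h = (b - a)/n = 0.250000

Trapezoidal rule: (h/2)[f(x₀) + 2f(x₁) + 2f(x₂) + ... + f(xₙ)]

x_0 = 1.0000, f(x_0) = 0.841471, coefficient = 1
x_1 = 1.2500, f(x_1) = 1.186231, coefficient = 2
x_2 = 1.5000, f(x_2) = 1.496242, coefficient = 2
x_3 = 1.7500, f(x_3) = 1.721975, coefficient = 2
x_4 = 2.0000, f(x_4) = 1.818595, coefficient = 2
x_5 = 2.2500, f(x_5) = 1.750665, coefficient = 2
x_6 = 2.5000, f(x_6) = 1.496180, coefficient = 2
x_7 = 2.7500, f(x_7) = 1.049568, coefficient = 2
x_8 = 3.0000, f(x_8) = 0.423360, coefficient = 1

I ≈ (0.250000/2) × 22.303744 = 2.787968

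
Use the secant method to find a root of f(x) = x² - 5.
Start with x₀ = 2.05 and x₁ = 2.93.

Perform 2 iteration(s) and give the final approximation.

f(x) = x² - 5
x₀ = 2.05, x₁ = 2.93

Secant formula: x_{n+1} = x_n - f(x_n)(x_n - x_{n-1})/(f(x_n) - f(x_{n-1}))

Iteration 1:
  f(2.050000) = -0.797500
  f(2.930000) = 3.584900
  x_2 = 2.930000 - 3.584900×(2.930000 - 2.050000)/(3.584900 - (-0.797500))
       = 2.210141
Iteration 2:
  f(2.930000) = 3.584900
  f(2.210141) = -0.115279
  x_3 = 2.210141 - (-0.115279)×(2.210141 - 2.930000)/(-0.115279 - 3.584900)
       = 2.232568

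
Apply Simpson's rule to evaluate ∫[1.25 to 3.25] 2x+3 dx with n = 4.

f(x) = 2x+3
a = 1.25, b = 3.25, n = 4
h = (b - a)/n = 0.500000

Simpson's rule: (h/3)[f(x₀) + 4f(x₁) + 2f(x₂) + ... + f(xₙ)]

x_0 = 1.2500, f(x_0) = 5.500000, coefficient = 1
x_1 = 1.7500, f(x_1) = 6.500000, coefficient = 4
x_2 = 2.2500, f(x_2) = 7.500000, coefficient = 2
x_3 = 2.7500, f(x_3) = 8.500000, coefficient = 4
x_4 = 3.2500, f(x_4) = 9.500000, coefficient = 1

I ≈ (0.500000/3) × 90.000000 = 15.000000
Exact value: 15.000000
Error: 0.000000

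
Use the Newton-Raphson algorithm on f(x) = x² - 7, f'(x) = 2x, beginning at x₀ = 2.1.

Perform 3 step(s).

f(x) = x² - 7
f'(x) = 2x
x₀ = 2.1

Newton-Raphson formula: x_{n+1} = x_n - f(x_n)/f'(x_n)

Iteration 1:
  f(2.100000) = -2.590000
  f'(2.100000) = 4.200000
  x_1 = 2.100000 - (-2.590000)/4.200000 = 2.716667
Iteration 2:
  f(2.716667) = 0.380278
  f'(2.716667) = 5.433333
  x_2 = 2.716667 - 0.380278/5.433333 = 2.646677
Iteration 3:
  f(2.646677) = 0.004899
  f'(2.646677) = 5.293354
  x_3 = 2.646677 - 0.004899/5.293354 = 2.645751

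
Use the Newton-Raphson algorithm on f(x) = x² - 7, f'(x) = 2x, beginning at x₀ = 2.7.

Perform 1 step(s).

f(x) = x² - 7
f'(x) = 2x
x₀ = 2.7

Newton-Raphson formula: x_{n+1} = x_n - f(x_n)/f'(x_n)

Iteration 1:
  f(2.700000) = 0.290000
  f'(2.700000) = 5.400000
  x_1 = 2.700000 - 0.290000/5.400000 = 2.646296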